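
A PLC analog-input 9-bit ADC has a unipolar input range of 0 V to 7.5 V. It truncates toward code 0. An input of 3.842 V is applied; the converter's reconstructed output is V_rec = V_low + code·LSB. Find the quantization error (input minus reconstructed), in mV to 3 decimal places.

Step size: 7.5 V ÷ 2^9 = 14.648 mV.
Scaled input = 262.2805 LSBs, so code = 262.
Reconstructed: 3.8378906 V.
Error = 3.842 − 3.8378906 = 0.00410938 V = 4.109 mV.

4.109 mV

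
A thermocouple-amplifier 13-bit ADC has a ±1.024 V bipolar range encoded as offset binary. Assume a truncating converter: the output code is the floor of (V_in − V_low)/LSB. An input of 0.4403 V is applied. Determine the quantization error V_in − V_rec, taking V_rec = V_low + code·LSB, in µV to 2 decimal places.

One LSB is 2.048 V / 8192 = 250.00 µV.
Scaled input = 5857.2000 LSBs, so code = 5857.
Reconstructed: 0.44025 V.
Difference: 5e-05 V → 50.00 µV.

50.00 µV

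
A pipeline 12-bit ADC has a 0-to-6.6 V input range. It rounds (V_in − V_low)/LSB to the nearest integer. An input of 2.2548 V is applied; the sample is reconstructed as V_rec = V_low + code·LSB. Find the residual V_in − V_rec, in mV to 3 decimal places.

0.552 mV

One LSB is 6.6 V / 4096 = 1.611 mV.
Scaled input = 1399.3425 LSBs, so code = 1399.
V_rec = 0 + 1399·0.00161133 = 2.254248 V.
Difference: 0.000551953 V → 0.552 mV.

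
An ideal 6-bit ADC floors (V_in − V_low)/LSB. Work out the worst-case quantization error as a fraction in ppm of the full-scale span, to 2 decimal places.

15625.00 ppm

Truncating → worst-case error = 1 LSB = V_FS/2^6, so 1e+06/64 = 15625 ppm of full scale.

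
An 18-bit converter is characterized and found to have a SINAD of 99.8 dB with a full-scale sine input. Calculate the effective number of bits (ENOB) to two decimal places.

ENOB = (SINAD − 1.76) / 6.02 = (99.8 − 1.76)/6.02 = 16.286.

16.29 bits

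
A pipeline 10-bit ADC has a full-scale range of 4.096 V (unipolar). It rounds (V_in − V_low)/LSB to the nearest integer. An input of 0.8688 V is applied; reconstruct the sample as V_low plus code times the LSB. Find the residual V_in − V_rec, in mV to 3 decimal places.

0.800 mV

Step size: 4.096 V ÷ 2^10 = 4.000 mV.
Scaled input = 217.2000 LSBs, so code = 217.
V_rec = 0 + 217·0.004 = 0.868 V.
Difference: 0.0008 V → 0.800 mV.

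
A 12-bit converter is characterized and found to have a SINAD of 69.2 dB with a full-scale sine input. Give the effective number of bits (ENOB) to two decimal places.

11.20 bits

ENOB = (SINAD − 1.76) / 6.02 = (69.2 − 1.76)/6.02 = 11.203.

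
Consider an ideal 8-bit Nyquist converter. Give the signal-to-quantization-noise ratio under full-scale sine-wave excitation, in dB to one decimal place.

SNR ≈ 6.02·N + 1.76 dB = 6.02·8 + 1.76 = 49.92 dB.

49.9 dB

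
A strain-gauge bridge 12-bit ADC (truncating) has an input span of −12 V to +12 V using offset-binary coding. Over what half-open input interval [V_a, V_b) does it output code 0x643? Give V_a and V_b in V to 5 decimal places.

[-2.60742 V, -2.60156 V)

LSB = 24/2^12 = 5.859 mV.
Code 0x643 = 1603 decimal.
V_a = V_low + 1603·LSB = -2.60742 V; V_b = V_low + 1604·LSB = -2.60156 V.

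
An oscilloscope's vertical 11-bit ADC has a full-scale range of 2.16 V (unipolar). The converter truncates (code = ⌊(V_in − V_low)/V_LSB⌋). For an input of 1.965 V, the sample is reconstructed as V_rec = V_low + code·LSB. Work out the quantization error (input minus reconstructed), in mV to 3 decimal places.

0.117 mV

Step size: 2.16 V ÷ 2^11 = 1.055 mV.
(V_in − V_low)/LSB = (1.965 − 0)/0.00105469 = 1863.1111 → code 1863 (floor).
Reconstructed: 1.9648828 V.
Error = 1.965 − 1.9648828 = 0.000117187 V = 0.117 mV.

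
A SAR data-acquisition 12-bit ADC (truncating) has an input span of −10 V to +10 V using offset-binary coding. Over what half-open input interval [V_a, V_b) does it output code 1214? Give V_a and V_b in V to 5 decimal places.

LSB = 20/2^12 = 4.883 mV.
V_a = V_low + 1214·LSB = -4.07227 V; V_b = V_low + 1215·LSB = -4.06738 V.

[-4.07227 V, -4.06738 V)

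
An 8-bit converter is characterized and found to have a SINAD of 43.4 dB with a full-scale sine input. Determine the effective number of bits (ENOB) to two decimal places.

6.92 bits

ENOB = (SINAD − 1.76) / 6.02 = (43.4 − 1.76)/6.02 = 6.917.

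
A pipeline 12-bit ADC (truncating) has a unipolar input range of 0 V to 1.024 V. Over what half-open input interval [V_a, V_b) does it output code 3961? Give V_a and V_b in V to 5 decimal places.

[0.99025 V, 0.99050 V)

LSB = 1.024/2^12 = 250.00 µV.
V_a = V_low + 3961·LSB = 0.99025 V; V_b = V_low + 3962·LSB = 0.9905 V.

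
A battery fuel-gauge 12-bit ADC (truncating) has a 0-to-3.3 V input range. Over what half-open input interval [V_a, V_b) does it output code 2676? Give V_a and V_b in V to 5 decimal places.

LSB = 3.3/2^12 = 0.806 mV.
V_a = V_low + 2676·LSB = 2.15596 V; V_b = V_low + 2677·LSB = 2.15676 V.

[2.15596 V, 2.15676 V)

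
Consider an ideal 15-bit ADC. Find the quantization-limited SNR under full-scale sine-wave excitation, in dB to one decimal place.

SNR ≈ 6.02·N + 1.76 dB = 6.02·15 + 1.76 = 92.06 dB.

92.1 dB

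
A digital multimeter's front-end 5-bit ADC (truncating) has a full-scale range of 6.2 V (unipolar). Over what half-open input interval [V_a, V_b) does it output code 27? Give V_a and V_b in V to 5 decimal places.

[5.23125 V, 5.42500 V)

LSB = 6.2/2^5 = 193.750 mV.
V_a = V_low + 27·LSB = 5.23125 V; V_b = V_low + 28·LSB = 5.425 V.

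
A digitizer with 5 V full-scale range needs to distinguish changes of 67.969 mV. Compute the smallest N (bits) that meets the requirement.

Number of steps required ≥ 5 V / 67.969 mV = 73.56.
Need 2^N ≥ 73.56; 2^6 = 64, 2^7 = 128.
Minimum N = 7.

7 bits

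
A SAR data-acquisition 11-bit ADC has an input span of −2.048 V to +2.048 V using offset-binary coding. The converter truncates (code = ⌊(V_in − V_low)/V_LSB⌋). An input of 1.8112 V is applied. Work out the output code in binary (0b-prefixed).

code 0b11110001001 (decimal 1929)

With 2048 levels over 4.096 V, one step is 2.000 mV.
(1.8112 − (−2.048)) / 0.002 = 1929.600 LSBs.
Floor → code 1929.
In binary (0b-prefixed): 0b11110001001.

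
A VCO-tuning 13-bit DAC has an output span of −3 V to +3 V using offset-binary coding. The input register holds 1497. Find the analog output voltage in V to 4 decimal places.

-1.9036 V

LSB = 6 V / 2^13 = 0.732 mV.
V_out = (−3) + 1497 × 0.000732422 V = -1.90356 V.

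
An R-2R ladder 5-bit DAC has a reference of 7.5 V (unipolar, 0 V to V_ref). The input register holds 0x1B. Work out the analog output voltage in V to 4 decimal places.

LSB = 7.5 V / 2^5 = 234.375 mV.
Code 0x1B = 27 decimal.
V_out = 0 + 27 × 0.234375 V = 6.32812 V.

6.3281 V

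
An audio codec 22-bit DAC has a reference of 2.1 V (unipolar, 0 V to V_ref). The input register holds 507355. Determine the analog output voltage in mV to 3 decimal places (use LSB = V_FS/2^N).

254.022 mV

LSB = 2.1 V / 2^22 = 0.50 µV.
V_out = 0 + 507355 × 5.00679e-07 V = 0.254022 V.
= 254.022 mV.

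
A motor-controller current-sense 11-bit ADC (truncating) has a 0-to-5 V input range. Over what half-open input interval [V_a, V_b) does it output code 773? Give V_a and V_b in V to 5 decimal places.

[1.88721 V, 1.88965 V)

LSB = 5/2^11 = 2.441 mV.
V_a = V_low + 773·LSB = 1.88721 V; V_b = V_low + 774·LSB = 1.88965 V.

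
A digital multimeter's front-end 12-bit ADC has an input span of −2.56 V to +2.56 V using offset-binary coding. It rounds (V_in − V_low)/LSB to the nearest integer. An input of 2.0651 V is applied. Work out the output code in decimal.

code 3700

Full-scale span = 5.12 V; LSB = 5.12/2^12 = 1.250 mV.
(V_in − V_low)/LSB = (2.0651 − (−2.56)) / 0.00125 = 3700.080.
So the output code is 3700.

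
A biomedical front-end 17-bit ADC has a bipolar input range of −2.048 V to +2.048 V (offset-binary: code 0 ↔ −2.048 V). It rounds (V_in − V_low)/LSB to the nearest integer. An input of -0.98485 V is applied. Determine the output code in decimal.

code 34021

Full-scale span = 4.096 V; LSB = 4.096/2^17 = 31.25 µV.
(V_in − V_low)/LSB = (-0.98485 − (−2.048)) / 3.125e-05 = 34020.800.
So the output code is 34021.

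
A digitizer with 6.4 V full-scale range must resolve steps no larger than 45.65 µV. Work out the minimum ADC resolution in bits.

Number of steps required ≥ 6.4 V / 45.65 µV = 140197.15.
Need 2^N ≥ 140197.15; 2^17 = 131072, 2^18 = 262144.
Minimum N = 18.

18 bits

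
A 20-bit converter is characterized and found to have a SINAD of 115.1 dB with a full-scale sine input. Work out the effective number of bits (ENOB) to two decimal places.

ENOB = (SINAD − 1.76) / 6.02 = (115.1 − 1.76)/6.02 = 18.827.

18.83 bits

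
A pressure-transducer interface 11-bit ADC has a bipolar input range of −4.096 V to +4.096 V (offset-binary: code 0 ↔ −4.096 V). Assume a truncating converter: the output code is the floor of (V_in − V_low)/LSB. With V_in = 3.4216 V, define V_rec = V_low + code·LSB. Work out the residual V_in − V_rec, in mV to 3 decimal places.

One LSB is 8.192 V / 2048 = 4.000 mV.
(3.4216 − (−4.096))/0.004 = 1879.4000; ⌊·⌋ gives code 1879.
Reconstructed: 3.42 V.
Error = 3.4216 − 3.42 = 0.0016 V = 1.600 mV.

1.600 mV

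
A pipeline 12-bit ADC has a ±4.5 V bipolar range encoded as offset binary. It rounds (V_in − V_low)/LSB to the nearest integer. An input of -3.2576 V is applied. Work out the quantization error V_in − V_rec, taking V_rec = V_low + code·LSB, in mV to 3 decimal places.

One LSB is 9 V / 4096 = 2.197 mV.
(-3.2576 − (−4.5))/0.00219727 = 565.4300; round gives code 565.
V_rec = (−4.5) + 565·0.00219727 = -3.2585449 V.
Difference: 0.000944922 V → 0.945 mV.

0.945 mV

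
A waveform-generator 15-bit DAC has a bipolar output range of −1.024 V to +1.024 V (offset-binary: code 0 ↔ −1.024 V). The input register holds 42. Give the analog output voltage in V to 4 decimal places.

LSB = 2.048 V / 2^15 = 62.50 µV.
V_out = (−1.024) + 42 × 6.25e-05 V = -1.02137 V.

-1.0214 V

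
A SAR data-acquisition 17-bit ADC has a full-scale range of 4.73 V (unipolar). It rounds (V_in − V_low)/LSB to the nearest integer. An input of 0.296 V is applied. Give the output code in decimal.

LSB = 4.73 V / 131072 = 36.09 µV.
Input sits at 8202.392 steps above V_low.
round(8202.392) = 8202.

code 8202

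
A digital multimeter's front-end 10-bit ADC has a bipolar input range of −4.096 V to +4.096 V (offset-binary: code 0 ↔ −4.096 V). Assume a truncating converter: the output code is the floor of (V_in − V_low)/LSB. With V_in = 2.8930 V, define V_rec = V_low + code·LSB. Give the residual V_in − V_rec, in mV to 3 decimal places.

LSB = 8.192/2^10 = 8.000 mV.
Scaled input = 873.6250 LSBs, so code = 873.
V_rec = (−4.096) + 873·0.008 = 2.888 V.
Error = 2.8930 − 2.888 = 0.005 V = 5.000 mV.

5.000 mV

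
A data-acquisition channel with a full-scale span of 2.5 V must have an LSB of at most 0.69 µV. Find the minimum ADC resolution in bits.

Number of steps required ≥ 2.5 V / 0.69 µV = 3623188.41.
Need 2^N ≥ 3623188.41; 2^21 = 2097152, 2^22 = 4194304.
Minimum N = 22.

22 bits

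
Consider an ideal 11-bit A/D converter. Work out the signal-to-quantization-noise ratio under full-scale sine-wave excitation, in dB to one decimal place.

SNR ≈ 6.02·N + 1.76 dB = 6.02·11 + 1.76 = 67.98 dB.

68.0 dB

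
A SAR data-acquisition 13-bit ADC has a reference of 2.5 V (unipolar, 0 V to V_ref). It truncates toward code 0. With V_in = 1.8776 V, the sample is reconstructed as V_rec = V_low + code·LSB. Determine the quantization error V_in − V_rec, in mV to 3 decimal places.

0.159 mV

Step size: 2.5 V ÷ 2^13 = 305.18 µV.
(1.8776 − 0)/0.000305176 = 6152.5197; ⌊·⌋ gives code 6152.
V_rec = 0 + 6152·0.000305176 = 1.8774414 V.
Difference: 0.000158594 V → 0.159 mV.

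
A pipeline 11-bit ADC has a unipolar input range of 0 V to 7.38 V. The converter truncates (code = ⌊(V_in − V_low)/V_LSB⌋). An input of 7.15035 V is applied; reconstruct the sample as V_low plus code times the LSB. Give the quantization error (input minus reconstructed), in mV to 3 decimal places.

0.975 mV

One LSB is 7.38 V / 2048 = 3.604 mV.
(V_in − V_low)/LSB = (7.15035 − 0)/0.00360352 = 1984.2706 → code 1984 (floor).
Reconstructed: 7.149375 V.
Error = 7.15035 − 7.149375 = 0.000975 V = 0.975 mV.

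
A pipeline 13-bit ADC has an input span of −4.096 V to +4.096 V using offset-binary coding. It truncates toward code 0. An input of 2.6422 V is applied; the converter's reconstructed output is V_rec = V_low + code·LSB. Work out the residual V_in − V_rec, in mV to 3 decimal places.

0.200 mV

Step size: 8.192 V ÷ 2^13 = 1.000 mV.
(V_in − V_low)/LSB = (2.6422 − (−4.096))/0.001 = 6738.2000 → code 6738 (floor).
V_rec = (−4.096) + 6738·0.001 = 2.642 V.
Difference: 0.0002 V → 0.200 mV.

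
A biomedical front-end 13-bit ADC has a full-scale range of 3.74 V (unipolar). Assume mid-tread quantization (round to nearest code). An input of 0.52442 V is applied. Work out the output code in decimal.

LSB = 3.74 V / 8192 = 456.54 µV.
(0.52442 − 0) / 0.000456543 = 1148.676 LSBs.
So the output code is 1149.

code 1149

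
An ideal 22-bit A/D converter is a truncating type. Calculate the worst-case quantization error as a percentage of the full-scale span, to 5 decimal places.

0.00002 %

Truncating → worst-case error = 1 LSB = V_FS/2^22, so 100/4194304 = 2.38419e-05 % of full scale.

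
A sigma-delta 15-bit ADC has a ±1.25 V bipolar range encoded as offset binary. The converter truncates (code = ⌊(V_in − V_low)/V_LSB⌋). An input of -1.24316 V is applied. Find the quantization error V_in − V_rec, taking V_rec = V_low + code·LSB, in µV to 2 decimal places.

49.84 µV

LSB = 2.5/2^15 = 76.29 µV.
(-1.24316 − (−1.25))/7.62939e-05 = 89.6532; ⌊·⌋ gives code 89.
Code 89 maps back to (−1.25) + 89×7.62939e-05 V = -1.2432098 V.
V_in − V_rec = 4.98389e-05 V = 49.84 µV.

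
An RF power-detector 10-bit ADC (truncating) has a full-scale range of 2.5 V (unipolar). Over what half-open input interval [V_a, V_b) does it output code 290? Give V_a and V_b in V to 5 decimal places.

LSB = 2.5/2^10 = 2.441 mV.
V_a = V_low + 290·LSB = 0.708008 V; V_b = V_low + 291·LSB = 0.710449 V.

[0.70801 V, 0.71045 V)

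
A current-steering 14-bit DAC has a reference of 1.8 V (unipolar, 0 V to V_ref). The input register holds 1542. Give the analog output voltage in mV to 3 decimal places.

LSB = 1.8 V / 2^14 = 109.86 µV.
V_out = 0 + 1542 × 0.000109863 V = 0.169409 V.
= 169.409 mV.

169.409 mV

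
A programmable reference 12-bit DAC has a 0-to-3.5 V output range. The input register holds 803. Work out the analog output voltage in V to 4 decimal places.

LSB = 3.5 V / 2^12 = 0.854 mV.
V_out = 0 + 803 × 0.000854492 V = 0.686157 V.

0.6862 V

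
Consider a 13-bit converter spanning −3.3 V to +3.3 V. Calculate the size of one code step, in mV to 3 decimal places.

0.806 mV

Full-scale span = 6.6 V.
LSB = 6.6 / 2^13 = 6.6 / 8192 = 0.000805664 V = 0.806 mV.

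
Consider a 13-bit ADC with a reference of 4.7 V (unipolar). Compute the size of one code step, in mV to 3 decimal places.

Full-scale span = 4.7 V.
LSB = 4.7 / 2^13 = 4.7 / 8192 = 0.00057373 V = 0.574 mV.

0.574 mV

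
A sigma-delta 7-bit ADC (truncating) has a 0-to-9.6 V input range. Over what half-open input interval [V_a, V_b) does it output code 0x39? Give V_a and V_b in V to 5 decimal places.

[4.27500 V, 4.35000 V)

LSB = 9.6/2^7 = 75.000 mV.
Code 0x39 = 57 decimal.
V_a = V_low + 57·LSB = 4.275 V; V_b = V_low + 58·LSB = 4.35 V.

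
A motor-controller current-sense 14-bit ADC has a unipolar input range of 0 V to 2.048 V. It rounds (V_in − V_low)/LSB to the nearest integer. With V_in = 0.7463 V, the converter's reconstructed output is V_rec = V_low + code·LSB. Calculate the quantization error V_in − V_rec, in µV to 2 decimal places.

LSB = 2.048/2^14 = 125.00 µV.
(0.7463 − 0)/0.000125 = 5970.4000; round gives code 5970.
Code 5970 maps back to 0 + 5970×0.000125 V = 0.74625 V.
Difference: 5e-05 V → 50.00 µV.

50.00 µV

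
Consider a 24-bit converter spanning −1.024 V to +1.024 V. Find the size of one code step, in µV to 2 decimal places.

Full-scale span = 2.048 V.
LSB = 2.048 / 2^24 = 2.048 / 16777216 = 1.2207e-07 V = 0.12 µV.

0.12 µV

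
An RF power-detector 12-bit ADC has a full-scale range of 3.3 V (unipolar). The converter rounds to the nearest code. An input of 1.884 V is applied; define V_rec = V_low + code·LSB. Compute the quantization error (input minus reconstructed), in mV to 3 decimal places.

One LSB is 3.3 V / 4096 = 0.806 mV.
(1.884 − 0)/0.000805664 = 2338.4436; round gives code 2338.
Code 2338 maps back to 0 + 2338×0.000805664 V = 1.8836426 V.
Error = 1.884 − 1.8836426 = 0.000357422 V = 0.357 mV.

0.357 mV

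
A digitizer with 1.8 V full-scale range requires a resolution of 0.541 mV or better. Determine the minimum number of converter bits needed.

12 bits

Number of steps required ≥ 1.8 V / 0.541 mV = 3327.17.
Need 2^N ≥ 3327.17; 2^11 = 2048, 2^12 = 4096.
Minimum N = 12.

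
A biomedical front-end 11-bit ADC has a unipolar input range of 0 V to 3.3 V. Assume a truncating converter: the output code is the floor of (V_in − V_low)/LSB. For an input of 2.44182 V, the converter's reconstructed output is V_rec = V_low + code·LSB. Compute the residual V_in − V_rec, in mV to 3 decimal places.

One LSB is 3.3 V / 2048 = 1.611 mV.
(2.44182 − 0)/0.00161133 = 1515.4083; ⌊·⌋ gives code 1515.
V_rec = 0 + 1515·0.00161133 = 2.4411621 V.
V_in − V_rec = 0.000657891 V = 0.658 mV.

0.658 mV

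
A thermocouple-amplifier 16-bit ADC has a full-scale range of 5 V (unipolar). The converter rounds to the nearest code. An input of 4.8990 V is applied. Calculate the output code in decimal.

With 65536 levels over 5 V, one step is 76.29 µV.
(V_in − V_low)/LSB = (4.8990 − 0) / 7.62939e-05 = 64212.173.
round(64212.173) = 64212.

code 64212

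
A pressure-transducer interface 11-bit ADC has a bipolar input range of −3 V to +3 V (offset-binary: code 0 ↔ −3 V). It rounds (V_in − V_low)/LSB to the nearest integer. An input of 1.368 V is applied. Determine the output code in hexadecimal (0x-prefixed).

LSB = 6 V / 2048 = 2.930 mV.
(V_in − V_low)/LSB = (1.368 − (−3)) / 0.00292969 = 1490.944.
Round → code 1491.
In hexadecimal (0x-prefixed): 0x5D3.

code 0x5D3 (decimal 1491)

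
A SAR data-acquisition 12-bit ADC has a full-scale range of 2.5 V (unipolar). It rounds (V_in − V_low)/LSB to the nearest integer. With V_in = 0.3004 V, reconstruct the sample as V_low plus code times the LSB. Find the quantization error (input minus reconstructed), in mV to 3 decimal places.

LSB = 2.5/2^12 = 0.610 mV.
(0.3004 − 0)/0.000610352 = 492.1754; round gives code 492.
Reconstructed: 0.30029297 V.
Difference: 0.000107031 V → 0.107 mV.

0.107 mV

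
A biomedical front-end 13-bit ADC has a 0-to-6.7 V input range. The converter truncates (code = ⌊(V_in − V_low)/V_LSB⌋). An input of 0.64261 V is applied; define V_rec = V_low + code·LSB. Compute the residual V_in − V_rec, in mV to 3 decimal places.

0.581 mV

LSB = 6.7/2^13 = 0.818 mV.
(V_in − V_low)/LSB = (0.64261 − 0)/0.000817871 = 785.7106 → code 785 (floor).
V_rec = 0 + 785·0.000817871 = 0.64202881 V.
Error = 0.64261 − 0.64202881 = 0.000581191 V = 0.581 mV.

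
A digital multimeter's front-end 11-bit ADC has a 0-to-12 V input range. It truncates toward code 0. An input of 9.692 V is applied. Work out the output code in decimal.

code 1654

Full-scale span = 12 V; LSB = 12/2^11 = 5.859 mV.
Input sits at 1654.101 steps above V_low.
So the output code is 1654.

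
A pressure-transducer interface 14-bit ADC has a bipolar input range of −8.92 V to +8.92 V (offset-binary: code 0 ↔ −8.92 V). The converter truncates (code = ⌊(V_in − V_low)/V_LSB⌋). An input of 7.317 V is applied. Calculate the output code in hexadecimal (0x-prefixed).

code 0x3A3F (decimal 14911)

Full-scale span = 17.84 V; LSB = 17.84/2^14 = 1.089 mV.
(7.317 − (−8.92)) / 0.00108887 = 14911.828 LSBs.
So the output code is 14911.
In hexadecimal (0x-prefixed): 0x3A3F.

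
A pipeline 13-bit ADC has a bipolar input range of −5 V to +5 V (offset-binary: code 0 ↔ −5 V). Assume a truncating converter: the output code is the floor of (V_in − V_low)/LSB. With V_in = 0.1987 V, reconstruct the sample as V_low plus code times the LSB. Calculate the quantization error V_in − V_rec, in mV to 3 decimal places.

One LSB is 10 V / 8192 = 1.221 mV.
Scaled input = 4258.7750 LSBs, so code = 4258.
V_rec = (−5) + 4258·0.0012207 = 0.19775391 V.
Error = 0.1987 − 0.19775391 = 0.000946094 V = 0.946 mV.

0.946 mV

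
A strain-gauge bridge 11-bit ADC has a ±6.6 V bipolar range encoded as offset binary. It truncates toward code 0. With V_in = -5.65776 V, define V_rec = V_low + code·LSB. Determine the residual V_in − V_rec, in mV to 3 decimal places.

LSB = 13.2/2^11 = 6.445 mV.
(-5.65776 − (−6.6))/0.00644531 = 146.1900; ⌊·⌋ gives code 146.
Reconstructed: -5.6589844 V.
V_in − V_rec = 0.00122437 V = 1.224 mV.

1.224 mV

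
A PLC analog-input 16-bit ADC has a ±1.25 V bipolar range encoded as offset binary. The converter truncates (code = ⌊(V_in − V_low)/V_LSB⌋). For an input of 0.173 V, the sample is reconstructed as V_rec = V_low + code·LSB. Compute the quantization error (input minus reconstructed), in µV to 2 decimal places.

One LSB is 2.5 V / 65536 = 38.15 µV.
Scaled input = 37303.0912 LSBs, so code = 37303.
V_rec = (−1.25) + 37303·3.8147e-05 = 0.17299652 V.
Difference: 3.479e-06 V → 3.48 µV.

3.48 µV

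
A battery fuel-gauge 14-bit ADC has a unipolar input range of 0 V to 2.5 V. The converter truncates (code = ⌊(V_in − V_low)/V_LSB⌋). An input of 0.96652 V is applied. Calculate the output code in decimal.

LSB = 2.5 V / 16384 = 152.59 µV.
(0.96652 − 0) / 0.000152588 = 6334.185 LSBs.
⌊·⌋(6334.185) = 6334.

code 6334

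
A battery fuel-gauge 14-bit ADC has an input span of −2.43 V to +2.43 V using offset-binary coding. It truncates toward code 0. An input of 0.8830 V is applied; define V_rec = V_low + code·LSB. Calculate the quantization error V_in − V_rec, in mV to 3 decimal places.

0.227 mV

Step size: 4.86 V ÷ 2^14 = 296.63 µV.
(V_in − V_low)/LSB = (0.8830 − (−2.43))/0.000296631 = 11168.7638 → code 11168 (floor).
V_rec = (−2.43) + 11168·0.000296631 = 0.88277344 V.
Error = 0.8830 − 0.88277344 = 0.000226563 V = 0.227 mV.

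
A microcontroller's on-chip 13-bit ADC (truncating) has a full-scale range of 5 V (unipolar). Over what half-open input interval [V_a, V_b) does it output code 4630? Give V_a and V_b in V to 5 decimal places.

LSB = 5/2^13 = 0.610 mV.
V_a = V_low + 4630·LSB = 2.82593 V; V_b = V_low + 4631·LSB = 2.82654 V.

[2.82593 V, 2.82654 V)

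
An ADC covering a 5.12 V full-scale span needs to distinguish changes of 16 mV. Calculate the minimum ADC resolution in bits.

9 bits

Number of steps required ≥ 5.12 V / 16 mV = 320.00.
Need 2^N ≥ 320.00; 2^8 = 256, 2^9 = 512.
Minimum N = 9.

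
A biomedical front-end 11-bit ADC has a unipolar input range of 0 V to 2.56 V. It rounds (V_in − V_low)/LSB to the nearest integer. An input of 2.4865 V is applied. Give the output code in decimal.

code 1989

LSB = 2.56 V / 2048 = 1.250 mV.
Input sits at 1989.200 steps above V_low.
round(1989.200) = 1989.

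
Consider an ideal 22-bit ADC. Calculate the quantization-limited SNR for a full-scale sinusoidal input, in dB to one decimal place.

134.2 dB

SNR ≈ 6.02·N + 1.76 dB = 6.02·22 + 1.76 = 134.20 dB.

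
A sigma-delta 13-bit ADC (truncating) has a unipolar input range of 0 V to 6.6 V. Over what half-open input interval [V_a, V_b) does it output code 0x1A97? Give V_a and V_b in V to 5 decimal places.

[5.48416 V, 5.48496 V)

LSB = 6.6/2^13 = 0.806 mV.
Code 0x1A97 = 6807 decimal.
V_a = V_low + 6807·LSB = 5.48416 V; V_b = V_low + 6808·LSB = 5.48496 V.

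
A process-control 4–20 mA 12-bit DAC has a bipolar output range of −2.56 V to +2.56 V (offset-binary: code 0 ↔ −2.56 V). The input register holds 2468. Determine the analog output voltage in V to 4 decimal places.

LSB = 5.12 V / 2^12 = 1.250 mV.
V_out = (−2.56) + 2468 × 0.00125 V = 0.525 V.

0.5250 V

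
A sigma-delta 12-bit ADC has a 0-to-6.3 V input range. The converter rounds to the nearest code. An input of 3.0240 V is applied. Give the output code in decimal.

code 1966

With 4096 levels over 6.3 V, one step is 1.538 mV.
Input sits at 1966.080 steps above V_low.
Round → code 1966.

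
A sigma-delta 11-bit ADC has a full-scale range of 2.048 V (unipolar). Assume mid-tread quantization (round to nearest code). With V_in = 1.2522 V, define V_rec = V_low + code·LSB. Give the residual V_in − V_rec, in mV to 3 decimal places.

0.200 mV

One LSB is 2.048 V / 2048 = 1.000 mV.
Scaled input = 1252.2000 LSBs, so code = 1252.
V_rec = 0 + 1252·0.001 = 1.252 V.
Error = 1.2522 − 1.252 = 0.0002 V = 0.200 mV.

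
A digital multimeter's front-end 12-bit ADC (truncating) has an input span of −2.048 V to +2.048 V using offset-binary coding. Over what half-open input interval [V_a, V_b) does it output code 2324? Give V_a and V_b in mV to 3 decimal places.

[276.000 mV, 277.000 mV)

LSB = 4.096/2^12 = 1.000 mV.
V_a = V_low + 2324·LSB = 0.276 V; V_b = V_low + 2325·LSB = 0.277 V.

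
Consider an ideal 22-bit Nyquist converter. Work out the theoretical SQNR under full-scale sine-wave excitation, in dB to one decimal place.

134.2 dB

SNR ≈ 6.02·N + 1.76 dB = 6.02·22 + 1.76 = 134.20 dB.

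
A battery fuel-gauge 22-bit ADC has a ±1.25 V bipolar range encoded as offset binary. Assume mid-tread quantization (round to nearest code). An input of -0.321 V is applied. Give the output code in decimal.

code 1558603

Full-scale span = 2.5 V; LSB = 2.5/2^22 = 0.60 µV.
(V_in − V_low)/LSB = (-0.321 − (−1.25)) / 5.96046e-07 = 1558603.366.
round(1558603.366) = 1558603.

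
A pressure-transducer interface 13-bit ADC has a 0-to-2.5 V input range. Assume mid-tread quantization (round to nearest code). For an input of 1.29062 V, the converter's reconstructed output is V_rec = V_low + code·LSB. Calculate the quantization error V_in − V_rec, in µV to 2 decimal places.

Step size: 2.5 V ÷ 2^13 = 305.18 µV.
(V_in − V_low)/LSB = (1.29062 − 0)/0.000305176 = 4229.1036 → code 4229 (round).
V_rec = 0 + 4229·0.000305176 = 1.2905884 V.
Error = 1.29062 − 1.2905884 = 3.16211e-05 V = 31.62 µV.

31.62 µV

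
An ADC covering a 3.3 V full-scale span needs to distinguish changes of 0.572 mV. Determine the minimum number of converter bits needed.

Number of steps required ≥ 3.3 V / 0.572 mV = 5769.23.
Need 2^N ≥ 5769.23; 2^12 = 4096, 2^13 = 8192.
Minimum N = 13.

13 bits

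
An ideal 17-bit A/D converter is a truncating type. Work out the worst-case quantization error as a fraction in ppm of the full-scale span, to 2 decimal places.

7.63 ppm

Truncating → worst-case error = 1 LSB = V_FS/2^17, so 1e+06/131072 = 7.62939 ppm of full scale.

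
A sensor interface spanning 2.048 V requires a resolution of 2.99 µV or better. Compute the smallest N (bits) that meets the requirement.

20 bits

Number of steps required ≥ 2.048 V / 2.99 µV = 684949.83.
Need 2^N ≥ 684949.83; 2^19 = 524288, 2^20 = 1048576.
Minimum N = 20.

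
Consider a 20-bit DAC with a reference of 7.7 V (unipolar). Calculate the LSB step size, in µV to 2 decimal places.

Full-scale span = 7.7 V.
LSB = 7.7 / 2^20 = 7.7 / 1048576 = 7.34329e-06 V = 7.34 µV.

7.34 µV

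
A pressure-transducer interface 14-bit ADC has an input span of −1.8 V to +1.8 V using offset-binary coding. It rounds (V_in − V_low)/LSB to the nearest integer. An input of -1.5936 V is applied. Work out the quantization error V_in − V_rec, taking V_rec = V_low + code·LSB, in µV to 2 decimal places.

76.76 µV

LSB = 3.6/2^14 = 219.73 µV.
(V_in − V_low)/LSB = (-1.5936 − (−1.8))/0.000219727 = 939.3493 → code 939 (round).
Code 939 maps back to (−1.8) + 939×0.000219727 V = -1.5936768 V.
Difference: 7.67578e-05 V → 76.76 µV.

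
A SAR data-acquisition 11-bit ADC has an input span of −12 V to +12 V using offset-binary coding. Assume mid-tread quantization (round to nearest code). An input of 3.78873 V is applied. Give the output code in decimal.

Full-scale span = 24 V; LSB = 24/2^11 = 11.719 mV.
(V_in − V_low)/LSB = (3.78873 − (−12)) / 0.0117188 = 1347.305.
Round → code 1347.

code 1347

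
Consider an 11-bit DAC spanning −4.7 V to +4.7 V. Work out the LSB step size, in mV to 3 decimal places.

4.590 mV

Full-scale span = 9.4 V.
LSB = 9.4 / 2^11 = 9.4 / 2048 = 0.00458984 V = 4.590 mV.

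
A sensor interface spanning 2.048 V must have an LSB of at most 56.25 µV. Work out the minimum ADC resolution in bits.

16 bits

Number of steps required ≥ 2.048 V / 56.25 µV = 36408.89.
Need 2^N ≥ 36408.89; 2^15 = 32768, 2^16 = 65536.
Minimum N = 16.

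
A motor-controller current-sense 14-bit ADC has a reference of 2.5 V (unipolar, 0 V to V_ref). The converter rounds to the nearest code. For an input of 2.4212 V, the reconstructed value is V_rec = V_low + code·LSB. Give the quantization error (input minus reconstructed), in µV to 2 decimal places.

LSB = 2.5/2^14 = 152.59 µV.
(2.4212 − 0)/0.000152588 = 15867.5763; round gives code 15868.
Code 15868 maps back to 0 + 15868×0.000152588 V = 2.4212646 V.
Error = 2.4212 − 2.4212646 = -6.46484e-05 V = -64.65 µV.

-64.65 µV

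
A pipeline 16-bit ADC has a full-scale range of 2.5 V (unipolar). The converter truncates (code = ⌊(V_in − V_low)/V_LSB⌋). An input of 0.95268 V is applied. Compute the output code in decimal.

code 24973

Full-scale span = 2.5 V; LSB = 2.5/2^16 = 38.15 µV.
(V_in − V_low)/LSB = (0.95268 − 0) / 3.8147e-05 = 24973.935.
So the output code is 24973.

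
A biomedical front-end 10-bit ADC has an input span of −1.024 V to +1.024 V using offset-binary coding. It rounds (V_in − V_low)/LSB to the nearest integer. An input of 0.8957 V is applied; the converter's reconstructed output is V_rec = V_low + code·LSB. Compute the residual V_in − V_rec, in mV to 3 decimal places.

One LSB is 2.048 V / 1024 = 2.000 mV.
(V_in − V_low)/LSB = (0.8957 − (−1.024))/0.002 = 959.8500 → code 960 (round).
V_rec = (−1.024) + 960·0.002 = 0.896 V.
Difference: -0.0003 V → -0.300 mV.

-0.300 mV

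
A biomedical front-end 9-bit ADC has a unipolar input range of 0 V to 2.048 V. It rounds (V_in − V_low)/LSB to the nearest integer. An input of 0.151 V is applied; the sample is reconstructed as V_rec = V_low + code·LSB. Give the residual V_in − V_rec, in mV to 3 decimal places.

-1.000 mV

LSB = 2.048/2^9 = 4.000 mV.
(V_in − V_low)/LSB = (0.151 − 0)/0.004 = 37.7500 → code 38 (round).
V_rec = 0 + 38·0.004 = 0.152 V.
Difference: -0.001 V → -1.000 mV.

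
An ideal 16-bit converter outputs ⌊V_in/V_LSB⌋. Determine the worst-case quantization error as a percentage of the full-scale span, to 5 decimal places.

0.00153 %

Truncating → worst-case error = 1 LSB = V_FS/2^16, so 100/65536 = 0.00152588 % of full scale.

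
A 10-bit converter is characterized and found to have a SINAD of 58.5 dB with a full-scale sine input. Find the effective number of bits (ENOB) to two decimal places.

9.43 bits

ENOB = (SINAD − 1.76) / 6.02 = (58.5 − 1.76)/6.02 = 9.425.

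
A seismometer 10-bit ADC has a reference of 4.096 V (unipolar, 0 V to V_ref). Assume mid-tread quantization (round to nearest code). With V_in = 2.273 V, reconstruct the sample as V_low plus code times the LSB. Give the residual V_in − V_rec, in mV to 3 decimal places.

Step size: 4.096 V ÷ 2^10 = 4.000 mV.
(V_in − V_low)/LSB = (2.273 − 0)/0.004 = 568.2500 → code 568 (round).
Reconstructed: 2.272 V.
Difference: 0.001 V → 1.000 mV.

1.000 mV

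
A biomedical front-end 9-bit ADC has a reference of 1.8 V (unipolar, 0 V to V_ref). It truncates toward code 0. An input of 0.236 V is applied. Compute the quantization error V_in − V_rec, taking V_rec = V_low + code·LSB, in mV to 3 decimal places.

One LSB is 1.8 V / 512 = 3.516 mV.
(0.236 − 0)/0.00351563 = 67.1289; ⌊·⌋ gives code 67.
Reconstructed: 0.23554687 V.
V_in − V_rec = 0.000453125 V = 0.453 mV.

0.453 mV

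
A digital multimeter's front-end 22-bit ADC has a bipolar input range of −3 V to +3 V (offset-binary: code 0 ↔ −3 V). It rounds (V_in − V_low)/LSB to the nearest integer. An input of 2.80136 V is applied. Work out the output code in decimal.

code 4055445

LSB = 6 V / 4194304 = 1.43 µV.
(V_in − V_low)/LSB = (2.80136 − (−3)) / 1.43051e-06 = 4055444.576.
Round → code 4055445.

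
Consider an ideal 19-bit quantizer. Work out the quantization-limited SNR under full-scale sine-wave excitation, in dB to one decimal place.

116.1 dB

SNR ≈ 6.02·N + 1.76 dB = 6.02·19 + 1.76 = 116.14 dB.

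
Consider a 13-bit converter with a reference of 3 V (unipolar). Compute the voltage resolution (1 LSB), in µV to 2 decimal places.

366.21 µV

Full-scale span = 3 V.
LSB = 3 / 2^13 = 3 / 8192 = 0.000366211 V = 366.21 µV.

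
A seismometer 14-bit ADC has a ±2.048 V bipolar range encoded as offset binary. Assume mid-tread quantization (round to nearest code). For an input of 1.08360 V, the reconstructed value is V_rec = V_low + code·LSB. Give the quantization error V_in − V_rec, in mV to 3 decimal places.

One LSB is 4.096 V / 16384 = 250.00 µV.
Scaled input = 12526.4000 LSBs, so code = 12526.
Code 12526 maps back to (−2.048) + 12526×0.00025 V = 1.0835 V.
Error = 1.08360 − 1.0835 = 0.0001 V = 0.100 mV.

0.100 mV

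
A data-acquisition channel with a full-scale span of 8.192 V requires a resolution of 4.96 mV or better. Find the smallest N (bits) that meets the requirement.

11 bits

Number of steps required ≥ 8.192 V / 4.96 mV = 1651.61.
Need 2^N ≥ 1651.61; 2^10 = 1024, 2^11 = 2048.
Minimum N = 11.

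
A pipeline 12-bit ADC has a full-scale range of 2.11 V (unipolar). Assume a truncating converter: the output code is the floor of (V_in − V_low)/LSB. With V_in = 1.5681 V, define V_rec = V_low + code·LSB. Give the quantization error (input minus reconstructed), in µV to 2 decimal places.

One LSB is 2.11 V / 4096 = 0.515 mV.
Scaled input = 3044.0463 LSBs, so code = 3044.
Code 3044 maps back to 0 + 3044×0.000515137 V = 1.5680762 V.
Error = 1.5681 − 1.5680762 = 2.38281e-05 V = 23.83 µV.

23.83 µV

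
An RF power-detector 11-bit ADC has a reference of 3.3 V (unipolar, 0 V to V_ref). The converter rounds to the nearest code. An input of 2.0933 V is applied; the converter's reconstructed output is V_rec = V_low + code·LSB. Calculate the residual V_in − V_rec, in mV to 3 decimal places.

0.185 mV

LSB = 3.3/2^11 = 1.611 mV.
(2.0933 − 0)/0.00161133 = 1299.1147; round gives code 1299.
Code 1299 maps back to 0 + 1299×0.00161133 V = 2.0931152 V.
Error = 2.0933 − 2.0931152 = 0.000184766 V = 0.185 mV.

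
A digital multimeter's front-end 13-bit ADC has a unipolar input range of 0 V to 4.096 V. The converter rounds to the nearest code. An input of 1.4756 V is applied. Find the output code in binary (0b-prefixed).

LSB = 4.096 V / 8192 = 0.500 mV.
Input sits at 2951.200 steps above V_low.
Round → code 2951.
In binary (0b-prefixed): 0b101110000111.

code 0b101110000111 (decimal 2951)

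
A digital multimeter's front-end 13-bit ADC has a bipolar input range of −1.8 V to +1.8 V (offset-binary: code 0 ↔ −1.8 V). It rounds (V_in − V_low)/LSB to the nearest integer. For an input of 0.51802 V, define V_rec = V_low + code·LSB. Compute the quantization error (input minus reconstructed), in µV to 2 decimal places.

-95.23 µV

One LSB is 3.6 V / 8192 = 439.45 µV.
(0.51802 − (−1.8))/0.000439453 = 5274.7833; round gives code 5275.
Reconstructed: 0.51811523 V.
Difference: -9.52344e-05 V → -95.23 µV.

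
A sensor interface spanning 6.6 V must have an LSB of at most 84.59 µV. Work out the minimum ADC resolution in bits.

Number of steps required ≥ 6.6 V / 84.59 µV = 78023.41.
Need 2^N ≥ 78023.41; 2^16 = 65536, 2^17 = 131072.
Minimum N = 17.

17 bits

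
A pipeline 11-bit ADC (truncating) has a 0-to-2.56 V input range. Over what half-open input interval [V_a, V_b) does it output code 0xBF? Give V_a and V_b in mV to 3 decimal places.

[238.750 mV, 240.000 mV)

LSB = 2.56/2^11 = 1.250 mV.
Code 0xBF = 191 decimal.
V_a = V_low + 191·LSB = 0.23875 V; V_b = V_low + 192·LSB = 0.24 V.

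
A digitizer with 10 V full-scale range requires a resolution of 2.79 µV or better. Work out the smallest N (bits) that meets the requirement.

Number of steps required ≥ 10 V / 2.79 µV = 3584229.39.
Need 2^N ≥ 3584229.39; 2^21 = 2097152, 2^22 = 4194304.
Minimum N = 22.

22 bits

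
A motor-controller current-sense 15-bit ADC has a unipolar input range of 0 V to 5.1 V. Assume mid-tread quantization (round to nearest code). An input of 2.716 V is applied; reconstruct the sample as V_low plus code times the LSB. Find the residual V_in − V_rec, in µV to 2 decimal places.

Step size: 5.1 V ÷ 2^15 = 155.64 µV.
(2.716 − 0)/0.00015564 = 17450.5663; round gives code 17451.
Code 17451 maps back to 0 + 17451×0.00015564 V = 2.7160675 V.
Difference: -6.75049e-05 V → -67.50 µV.

-67.50 µV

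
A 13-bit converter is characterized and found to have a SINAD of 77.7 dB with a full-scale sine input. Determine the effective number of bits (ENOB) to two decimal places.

ENOB = (SINAD − 1.76) / 6.02 = (77.7 − 1.76)/6.02 = 12.615.

12.61 bits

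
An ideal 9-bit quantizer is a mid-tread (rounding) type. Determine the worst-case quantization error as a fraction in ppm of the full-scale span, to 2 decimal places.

Rounding → worst-case error = ½ LSB = V_FS/2^10, so 1e+06/1024 = 976.562 ppm of full scale.

976.56 ppm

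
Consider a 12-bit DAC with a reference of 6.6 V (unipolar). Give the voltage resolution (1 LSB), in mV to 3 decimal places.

Full-scale span = 6.6 V.
LSB = 6.6 / 2^12 = 6.6 / 4096 = 0.00161133 V = 1.611 mV.

1.611 mV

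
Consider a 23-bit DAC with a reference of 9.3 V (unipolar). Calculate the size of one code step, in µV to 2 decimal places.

1.11 µV

Full-scale span = 9.3 V.
LSB = 9.3 / 2^23 = 9.3 / 8388608 = 1.10865e-06 V = 1.11 µV.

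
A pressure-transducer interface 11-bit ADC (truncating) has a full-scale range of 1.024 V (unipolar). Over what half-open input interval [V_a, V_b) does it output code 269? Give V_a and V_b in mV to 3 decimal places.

LSB = 1.024/2^11 = 0.500 mV.
V_a = V_low + 269·LSB = 0.1345 V; V_b = V_low + 270·LSB = 0.135 V.

[134.500 mV, 135.000 mV)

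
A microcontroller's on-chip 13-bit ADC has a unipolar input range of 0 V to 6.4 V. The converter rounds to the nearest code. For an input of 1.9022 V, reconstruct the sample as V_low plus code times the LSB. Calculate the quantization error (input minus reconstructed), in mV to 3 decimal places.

LSB = 6.4/2^13 = 0.781 mV.
Scaled input = 2434.8160 LSBs, so code = 2435.
Reconstructed: 1.9023438 V.
V_in − V_rec = -0.00014375 V = -0.144 mV.

-0.144 mV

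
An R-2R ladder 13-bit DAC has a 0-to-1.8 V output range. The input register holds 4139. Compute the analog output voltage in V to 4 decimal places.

0.9094 V

LSB = 1.8 V / 2^13 = 219.73 µV.
V_out = 0 + 4139 × 0.000219727 V = 0.909448 V.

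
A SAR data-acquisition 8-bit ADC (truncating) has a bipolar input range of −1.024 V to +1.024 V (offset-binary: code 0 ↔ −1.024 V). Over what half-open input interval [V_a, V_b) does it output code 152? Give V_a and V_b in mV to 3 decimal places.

LSB = 2.048/2^8 = 8.000 mV.
V_a = V_low + 152·LSB = 0.192 V; V_b = V_low + 153·LSB = 0.2 V.

[192.000 mV, 200.000 mV)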